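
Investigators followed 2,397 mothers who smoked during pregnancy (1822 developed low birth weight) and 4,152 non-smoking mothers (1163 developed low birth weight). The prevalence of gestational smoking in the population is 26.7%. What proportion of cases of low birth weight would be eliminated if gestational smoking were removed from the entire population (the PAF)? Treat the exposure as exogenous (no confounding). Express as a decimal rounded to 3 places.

PAF ≈ 0.314

p₁ = P(outcome | exposed) = 1822/2397 = 0.76012
p₀ = P(outcome | unexposed) = 1163/4152 = 0.28011
Overall risk P(Y=1) = π·p₁ + (1−π)·p₀ = 0.267×0.76012 + 0.733×0.28011 = 0.40827.
Under exogeneity, PAF = [P(Y=1) − p₀] / P(Y=1).
PAF = (0.40827 − 0.28011) / 0.40827 ≈ 0.3139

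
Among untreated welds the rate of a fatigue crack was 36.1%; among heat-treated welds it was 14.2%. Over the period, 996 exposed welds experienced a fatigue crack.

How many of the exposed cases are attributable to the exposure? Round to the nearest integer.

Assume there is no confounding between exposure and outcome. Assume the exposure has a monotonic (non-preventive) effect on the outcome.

about 604 cases

p₁ = 0.361, p₀ = 0.142.
PN = (p₁ − p₀)/p₁ = (0.361 − 0.142) / 0.361 ≈ 0.60665.
Attributable cases ≈ PN × (exposed cases) = 0.60665 × 996 ≈ 604.22.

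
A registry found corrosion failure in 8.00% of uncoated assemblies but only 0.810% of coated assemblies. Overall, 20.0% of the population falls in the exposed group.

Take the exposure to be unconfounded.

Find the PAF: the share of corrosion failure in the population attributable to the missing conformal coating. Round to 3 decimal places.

p₁ = 0.08, p₀ = 0.0081.
Overall risk P(Y=1) = π·p₁ + (1−π)·p₀ = 0.2×0.08 + 0.8×0.0081 = 0.02248.
Under exogeneity, PAF = [P(Y=1) − p₀] / P(Y=1).
PAF = (0.02248 − 0.0081) / 0.02248 ≈ 0.6397

PAF ≈ 0.640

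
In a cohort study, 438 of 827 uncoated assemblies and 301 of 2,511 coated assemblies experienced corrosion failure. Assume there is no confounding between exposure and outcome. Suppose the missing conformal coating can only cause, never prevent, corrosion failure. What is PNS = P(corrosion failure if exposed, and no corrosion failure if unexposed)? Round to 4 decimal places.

p₁ = P(outcome | exposed) = 438/827 = 0.52963
p₀ = P(outcome | unexposed) = 301/2511 = 0.11987
Under exogeneity and monotonicity, PNS = p₁ − p₀.
PNS = 0.52963 − 0.11987 = 0.40975

PNS ≈ 0.4098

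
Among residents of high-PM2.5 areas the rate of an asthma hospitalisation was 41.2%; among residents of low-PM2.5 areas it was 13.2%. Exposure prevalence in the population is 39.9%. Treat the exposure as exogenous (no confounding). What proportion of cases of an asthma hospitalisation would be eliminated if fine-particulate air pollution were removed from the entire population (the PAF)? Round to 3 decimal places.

PAF ≈ 0.458

p₁ = 0.412, p₀ = 0.132.
Overall risk P(Y=1) = π·p₁ + (1−π)·p₀ = 0.399×0.412 + 0.601×0.132 = 0.24372.
Under exogeneity, PAF = [P(Y=1) − p₀] / P(Y=1).
PAF = (0.24372 − 0.132) / 0.24372 ≈ 0.4584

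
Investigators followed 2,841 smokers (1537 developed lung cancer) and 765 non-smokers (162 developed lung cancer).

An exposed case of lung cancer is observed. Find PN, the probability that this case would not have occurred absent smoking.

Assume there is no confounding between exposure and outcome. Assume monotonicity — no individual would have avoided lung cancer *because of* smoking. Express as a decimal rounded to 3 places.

p₁ = P(outcome | exposed) = 1537/2841 = 0.54101
p₀ = P(outcome | unexposed) = 162/765 = 0.21176
Under exogeneity and monotonicity, PN = (p₁ − p₀) / p₁.
PN = (0.54101 − 0.21176) / 0.54101 = 0.32924 / 0.54101 ≈ 0.6086

PN ≈ 0.609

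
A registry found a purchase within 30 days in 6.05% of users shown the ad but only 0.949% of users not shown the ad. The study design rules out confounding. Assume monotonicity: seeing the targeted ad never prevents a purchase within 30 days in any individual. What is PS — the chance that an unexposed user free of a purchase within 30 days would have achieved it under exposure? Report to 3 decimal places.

PS ≈ 0.051

p₁ = 0.0605, p₀ = 0.00949.
Under exogeneity and monotonicity, PS = (p₁ − p₀) / (1 − p₀).
PS = (0.0605 − 0.00949) / (1 − 0.00949) = 0.05101 / 0.99051 ≈ 0.0515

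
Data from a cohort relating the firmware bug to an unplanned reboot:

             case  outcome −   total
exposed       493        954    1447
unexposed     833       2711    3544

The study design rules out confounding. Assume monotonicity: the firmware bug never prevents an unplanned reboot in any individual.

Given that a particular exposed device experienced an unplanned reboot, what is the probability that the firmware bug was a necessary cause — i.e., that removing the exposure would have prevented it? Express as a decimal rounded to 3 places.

p₁ = P(outcome | exposed) = 493/1447 = 0.3407
p₀ = P(outcome | unexposed) = 833/3544 = 0.23505
Under exogeneity and monotonicity, PN = (p₁ − p₀) / p₁.
PN = (0.3407 − 0.23505) / 0.3407 = 0.10566 / 0.3407 ≈ 0.3101

PN ≈ 0.310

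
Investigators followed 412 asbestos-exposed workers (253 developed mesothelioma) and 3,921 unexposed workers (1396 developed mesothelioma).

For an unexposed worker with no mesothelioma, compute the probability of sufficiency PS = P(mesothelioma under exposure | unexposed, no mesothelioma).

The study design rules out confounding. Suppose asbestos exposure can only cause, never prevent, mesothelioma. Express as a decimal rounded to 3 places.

p₁ = P(outcome | exposed) = 253/412 = 0.61408
p₀ = P(outcome | unexposed) = 1396/3921 = 0.35603
Under exogeneity and monotonicity, PS = (p₁ − p₀) / (1 − p₀).
PS = (0.61408 − 0.35603) / (1 − 0.35603) = 0.25805 / 0.64397 ≈ 0.4007

PS ≈ 0.401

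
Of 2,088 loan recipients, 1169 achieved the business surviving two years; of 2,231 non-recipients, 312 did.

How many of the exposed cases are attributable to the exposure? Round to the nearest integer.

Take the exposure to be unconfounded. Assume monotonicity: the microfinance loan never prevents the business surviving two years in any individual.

about 877 cases

p₁ = P(outcome | exposed) = 1169/2088 = 0.55987
p₀ = P(outcome | unexposed) = 312/2231 = 0.13985
PN = (p₁ − p₀)/p₁ = (0.55987 − 0.13985) / 0.55987 ≈ 0.75021.
Attributable cases ≈ PN × (exposed cases) = 0.75021 × 1169 ≈ 877.00.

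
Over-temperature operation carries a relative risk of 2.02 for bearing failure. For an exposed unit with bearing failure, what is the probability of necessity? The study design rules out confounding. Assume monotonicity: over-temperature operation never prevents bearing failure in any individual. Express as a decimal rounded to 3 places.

Under exogeneity and monotonicity, PN = (RR − 1) / RR = 1 − 1/RR.
PN = (2.02 − 1) / 2.02 = 1.02 / 2.02 ≈ 0.5050

PN ≈ 0.505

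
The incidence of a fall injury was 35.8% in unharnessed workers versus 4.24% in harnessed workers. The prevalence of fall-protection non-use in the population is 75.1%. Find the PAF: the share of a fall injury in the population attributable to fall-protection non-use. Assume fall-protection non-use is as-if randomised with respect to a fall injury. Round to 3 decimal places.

PAF ≈ 0.848

p₁ = 0.358, p₀ = 0.0424.
Overall risk P(Y=1) = π·p₁ + (1−π)·p₀ = 0.751×0.358 + 0.249×0.0424 = 0.27942.
Under exogeneity, PAF = [P(Y=1) − p₀] / P(Y=1).
PAF = (0.27942 − 0.0424) / 0.27942 ≈ 0.8483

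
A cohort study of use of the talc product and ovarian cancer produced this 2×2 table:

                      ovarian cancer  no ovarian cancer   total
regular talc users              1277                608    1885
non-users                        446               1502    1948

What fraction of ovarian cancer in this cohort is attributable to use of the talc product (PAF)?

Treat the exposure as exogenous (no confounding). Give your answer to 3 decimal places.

p₁ = P(outcome | exposed) = 1277/1885 = 0.67745
p₀ = P(outcome | unexposed) = 446/1948 = 0.22895
Exposure prevalence π = 1885/3833 = 0.49178; overall risk P(Y=1) = 0.44952.
Under exogeneity, PAF = [P(Y=1) − p₀]/P(Y=1).
PAF = (0.44952 − 0.22895) / 0.44952 ≈ 0.4907

PAF ≈ 0.491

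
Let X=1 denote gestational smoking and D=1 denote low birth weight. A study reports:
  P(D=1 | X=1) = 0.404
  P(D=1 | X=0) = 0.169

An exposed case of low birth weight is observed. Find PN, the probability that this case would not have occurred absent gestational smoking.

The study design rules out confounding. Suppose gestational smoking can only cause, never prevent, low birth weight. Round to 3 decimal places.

PN ≈ 0.582

Let p₁ = 0.404, p₀ = 0.169.
Under exogeneity and monotonicity, PN = (p₁ − p₀) / p₁.
PN = (0.404 − 0.169) / 0.404 = 0.235 / 0.404 ≈ 0.5817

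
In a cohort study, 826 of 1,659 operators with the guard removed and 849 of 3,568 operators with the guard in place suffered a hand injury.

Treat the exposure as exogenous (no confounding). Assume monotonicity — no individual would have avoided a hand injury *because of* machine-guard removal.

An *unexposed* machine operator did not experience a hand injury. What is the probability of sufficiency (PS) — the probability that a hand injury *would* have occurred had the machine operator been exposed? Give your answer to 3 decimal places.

p₁ = P(outcome | exposed) = 826/1659 = 0.49789
p₀ = P(outcome | unexposed) = 849/3568 = 0.23795
Under exogeneity and monotonicity, PS = (p₁ − p₀) / (1 − p₀).
PS = (0.49789 − 0.23795) / (1 − 0.23795) = 0.25994 / 0.76205 ≈ 0.3411

PS ≈ 0.341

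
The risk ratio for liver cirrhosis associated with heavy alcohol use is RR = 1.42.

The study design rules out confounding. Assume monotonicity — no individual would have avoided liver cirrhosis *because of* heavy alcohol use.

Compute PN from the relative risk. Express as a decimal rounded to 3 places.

Under exogeneity and monotonicity, PN = (RR − 1) / RR = 1 − 1/RR.
PN = (1.42 − 1) / 1.42 = 0.42 / 1.42 ≈ 0.2958

PN ≈ 0.296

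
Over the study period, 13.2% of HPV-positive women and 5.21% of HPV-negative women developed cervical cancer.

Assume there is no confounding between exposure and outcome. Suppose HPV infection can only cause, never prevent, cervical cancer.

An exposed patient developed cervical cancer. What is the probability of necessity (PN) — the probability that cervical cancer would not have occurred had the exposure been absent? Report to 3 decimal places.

PN ≈ 0.605

p₁ = 0.132, p₀ = 0.0521.
Under exogeneity and monotonicity, PN = (p₁ − p₀) / p₁.
PN = (0.132 − 0.0521) / 0.132 = 0.0799 / 0.132 ≈ 0.6053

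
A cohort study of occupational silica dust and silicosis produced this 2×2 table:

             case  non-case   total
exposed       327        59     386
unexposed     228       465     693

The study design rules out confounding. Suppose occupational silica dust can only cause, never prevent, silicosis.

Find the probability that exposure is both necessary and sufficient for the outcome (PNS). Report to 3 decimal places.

PNS ≈ 0.518

p₁ = P(outcome | exposed) = 327/386 = 0.84715
p₀ = P(outcome | unexposed) = 228/693 = 0.329
Under exogeneity and monotonicity, PNS = p₁ − p₀.
PNS = 0.84715 − 0.329 = 0.51815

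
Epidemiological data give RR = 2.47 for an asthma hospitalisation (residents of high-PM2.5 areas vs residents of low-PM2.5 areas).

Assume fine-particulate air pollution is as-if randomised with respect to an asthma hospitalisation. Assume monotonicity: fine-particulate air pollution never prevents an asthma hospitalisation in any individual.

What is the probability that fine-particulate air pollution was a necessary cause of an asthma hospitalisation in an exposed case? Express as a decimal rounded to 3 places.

Under exogeneity and monotonicity, PN = (RR − 1) / RR = 1 − 1/RR.
PN = (2.47 − 1) / 2.47 = 1.47 / 2.47 ≈ 0.5951

PN ≈ 0.595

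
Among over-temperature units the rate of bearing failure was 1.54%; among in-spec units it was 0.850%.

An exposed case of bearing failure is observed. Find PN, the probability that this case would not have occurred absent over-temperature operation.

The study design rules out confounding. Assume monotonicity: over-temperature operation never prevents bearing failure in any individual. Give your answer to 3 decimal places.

PN ≈ 0.448

p₁ = 0.0154, p₀ = 0.0085.
Under exogeneity and monotonicity, PN = (p₁ − p₀) / p₁.
PN = (0.0154 − 0.0085) / 0.0154 = 0.0069 / 0.0154 ≈ 0.4481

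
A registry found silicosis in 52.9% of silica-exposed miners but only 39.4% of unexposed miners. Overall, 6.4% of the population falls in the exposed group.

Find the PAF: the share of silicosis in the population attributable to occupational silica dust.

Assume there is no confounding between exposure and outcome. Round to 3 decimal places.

p₁ = 0.529, p₀ = 0.394.
Overall risk P(Y=1) = π·p₁ + (1−π)·p₀ = 0.064×0.529 + 0.936×0.394 = 0.40264.
Under exogeneity, PAF = [P(Y=1) − p₀] / P(Y=1).
PAF = (0.40264 − 0.394) / 0.40264 ≈ 0.0215

PAF ≈ 0.021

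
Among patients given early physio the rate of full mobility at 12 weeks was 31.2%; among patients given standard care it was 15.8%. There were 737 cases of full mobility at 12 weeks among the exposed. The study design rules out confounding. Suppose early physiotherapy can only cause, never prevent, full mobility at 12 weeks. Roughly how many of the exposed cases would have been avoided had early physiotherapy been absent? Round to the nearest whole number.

about 364 cases

p₁ = 0.312, p₀ = 0.158.
PN = (p₁ − p₀)/p₁ = (0.312 − 0.158) / 0.312 ≈ 0.49359.
Attributable cases ≈ PN × (exposed cases) = 0.49359 × 737 ≈ 363.78.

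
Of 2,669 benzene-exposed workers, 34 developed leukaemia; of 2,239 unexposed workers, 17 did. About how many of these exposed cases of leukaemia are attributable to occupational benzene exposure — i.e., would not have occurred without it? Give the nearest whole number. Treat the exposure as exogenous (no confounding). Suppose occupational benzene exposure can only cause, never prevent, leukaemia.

p₁ = P(outcome | exposed) = 34/2669 = 0.012739
p₀ = P(outcome | unexposed) = 17/2239 = 0.0075927
PN = (p₁ − p₀)/p₁ = (0.012739 − 0.0075927) / 0.012739 ≈ 0.40397.
Attributable cases ≈ PN × (exposed cases) = 0.40397 × 34 ≈ 13.74.

about 14 cases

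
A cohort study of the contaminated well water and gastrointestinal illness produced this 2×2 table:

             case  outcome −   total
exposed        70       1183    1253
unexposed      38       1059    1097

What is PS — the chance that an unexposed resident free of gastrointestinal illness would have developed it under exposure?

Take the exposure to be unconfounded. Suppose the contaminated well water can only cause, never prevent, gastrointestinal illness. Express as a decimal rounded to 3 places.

p₁ = P(outcome | exposed) = 70/1253 = 0.055866
p₀ = P(outcome | unexposed) = 38/1097 = 0.03464
Under exogeneity and monotonicity, PS = (p₁ − p₀) / (1 − p₀).
PS = (0.055866 − 0.03464) / (1 − 0.03464) = 0.021226 / 0.96536 ≈ 0.0220

PS ≈ 0.022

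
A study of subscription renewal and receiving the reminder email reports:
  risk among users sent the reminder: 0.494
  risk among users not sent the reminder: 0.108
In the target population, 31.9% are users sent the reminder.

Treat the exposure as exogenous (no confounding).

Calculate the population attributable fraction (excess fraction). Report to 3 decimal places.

PAF ≈ 0.533

Let p₁ = 0.494, p₀ = 0.108.
Overall risk P(Y=1) = π·p₁ + (1−π)·p₀ = 0.319×0.494 + 0.681×0.108 = 0.23113.
Under exogeneity, PAF = [P(Y=1) − p₀] / P(Y=1).
PAF = (0.23113 − 0.108) / 0.23113 ≈ 0.5327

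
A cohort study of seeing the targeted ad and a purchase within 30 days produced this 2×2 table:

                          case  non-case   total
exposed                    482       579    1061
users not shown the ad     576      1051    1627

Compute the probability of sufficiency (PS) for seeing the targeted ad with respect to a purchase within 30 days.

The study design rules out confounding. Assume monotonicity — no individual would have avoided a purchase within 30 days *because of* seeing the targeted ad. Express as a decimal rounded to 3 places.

p₁ = P(outcome | exposed) = 482/1061 = 0.45429
p₀ = P(outcome | unexposed) = 576/1627 = 0.35403
Under exogeneity and monotonicity, PS = (p₁ − p₀) / (1 − p₀).
PS = (0.45429 − 0.35403) / (1 − 0.35403) = 0.10026 / 0.64597 ≈ 0.1552

PS ≈ 0.155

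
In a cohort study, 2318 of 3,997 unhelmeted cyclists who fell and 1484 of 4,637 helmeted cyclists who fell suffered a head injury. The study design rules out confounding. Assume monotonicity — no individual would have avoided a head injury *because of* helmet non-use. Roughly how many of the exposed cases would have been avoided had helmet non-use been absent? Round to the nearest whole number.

p₁ = P(outcome | exposed) = 2318/3997 = 0.57993
p₀ = P(outcome | unexposed) = 1484/4637 = 0.32003
PN = (p₁ − p₀)/p₁ = (0.57993 − 0.32003) / 0.57993 ≈ 0.44815.
Attributable cases ≈ PN × (exposed cases) = 0.44815 × 2318 ≈ 1038.82.

about 1039 cases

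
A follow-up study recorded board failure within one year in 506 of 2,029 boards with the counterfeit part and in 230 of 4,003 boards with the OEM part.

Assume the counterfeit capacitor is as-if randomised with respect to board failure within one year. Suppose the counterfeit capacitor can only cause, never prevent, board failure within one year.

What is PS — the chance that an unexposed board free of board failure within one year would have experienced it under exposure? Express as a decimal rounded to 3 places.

p₁ = P(outcome | exposed) = 506/2029 = 0.24938
p₀ = P(outcome | unexposed) = 230/4003 = 0.057457
Under exogeneity and monotonicity, PS = (p₁ − p₀) / (1 − p₀).
PS = (0.24938 − 0.057457) / (1 − 0.057457) = 0.19193 / 0.94254 ≈ 0.2036

PS ≈ 0.204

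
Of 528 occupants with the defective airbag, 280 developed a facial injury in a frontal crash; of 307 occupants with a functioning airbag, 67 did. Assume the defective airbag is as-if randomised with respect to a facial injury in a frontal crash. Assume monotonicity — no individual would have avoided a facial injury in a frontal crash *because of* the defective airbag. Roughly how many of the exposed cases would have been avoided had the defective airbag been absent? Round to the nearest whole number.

about 165 cases

p₁ = P(outcome | exposed) = 280/528 = 0.5303
p₀ = P(outcome | unexposed) = 67/307 = 0.21824
PN = (p₁ − p₀)/p₁ = (0.5303 − 0.21824) / 0.5303 ≈ 0.58846.
Attributable cases ≈ PN × (exposed cases) = 0.58846 × 280 ≈ 164.77.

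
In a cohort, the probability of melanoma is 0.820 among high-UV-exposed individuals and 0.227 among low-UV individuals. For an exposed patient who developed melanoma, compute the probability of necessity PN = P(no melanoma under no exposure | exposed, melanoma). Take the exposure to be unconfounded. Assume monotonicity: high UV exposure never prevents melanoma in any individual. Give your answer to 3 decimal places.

Let p₁ = 0.82, p₀ = 0.227.
Under exogeneity and monotonicity, PN = (p₁ − p₀) / p₁.
PN = (0.82 − 0.227) / 0.82 = 0.593 / 0.82 ≈ 0.7232

PN ≈ 0.723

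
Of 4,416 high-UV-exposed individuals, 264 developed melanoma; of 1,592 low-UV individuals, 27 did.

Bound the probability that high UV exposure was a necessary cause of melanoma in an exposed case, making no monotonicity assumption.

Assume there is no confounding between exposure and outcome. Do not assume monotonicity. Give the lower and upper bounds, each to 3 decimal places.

p₁ = P(outcome | exposed) = 264/4416 = 0.059783
p₀ = P(outcome | unexposed) = 27/1592 = 0.01696
Under exogeneity alone the bounds on PN are max{0,(p₁−p₀)/p₁} ≤ PN ≤ min{1,(1−p₀)/p₁}.
  lower = (p₁ − p₀)/p₁ = 0.042823 / 0.059783 ≈ 0.7163
  upper = min{1, (1 − p₀)/p₁} = 0.98304 / 0.059783 ≈ 16.4436 → capped at 1

0.716 ≤ PN ≤ 1.000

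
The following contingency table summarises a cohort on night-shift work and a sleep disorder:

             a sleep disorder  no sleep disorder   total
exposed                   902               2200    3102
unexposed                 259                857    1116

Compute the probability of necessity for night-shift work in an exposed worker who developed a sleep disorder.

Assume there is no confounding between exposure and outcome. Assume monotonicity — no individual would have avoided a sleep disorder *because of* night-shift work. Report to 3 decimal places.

PN ≈ 0.202

p₁ = P(outcome | exposed) = 902/3102 = 0.29078
p₀ = P(outcome | unexposed) = 259/1116 = 0.23208
Under exogeneity and monotonicity, PN = (p₁ − p₀)/p₁.
PN = (0.29078 − 0.23208) / 0.29078 ≈ 0.2019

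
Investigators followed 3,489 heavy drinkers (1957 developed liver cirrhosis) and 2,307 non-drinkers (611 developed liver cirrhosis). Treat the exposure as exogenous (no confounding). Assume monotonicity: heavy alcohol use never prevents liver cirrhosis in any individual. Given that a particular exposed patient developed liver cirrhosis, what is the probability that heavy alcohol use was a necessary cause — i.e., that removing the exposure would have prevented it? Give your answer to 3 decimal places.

PN ≈ 0.528

p₁ = P(outcome | exposed) = 1957/3489 = 0.56091
p₀ = P(outcome | unexposed) = 611/2307 = 0.26485
Under exogeneity and monotonicity, PN = (p₁ − p₀) / p₁.
PN = (0.56091 − 0.26485) / 0.56091 = 0.29606 / 0.56091 ≈ 0.5278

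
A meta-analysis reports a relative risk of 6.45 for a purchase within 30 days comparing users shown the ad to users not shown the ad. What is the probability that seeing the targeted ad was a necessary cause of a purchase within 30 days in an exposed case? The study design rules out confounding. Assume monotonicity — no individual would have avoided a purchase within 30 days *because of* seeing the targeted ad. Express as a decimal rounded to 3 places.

Under exogeneity and monotonicity, PN = (RR − 1) / RR = 1 − 1/RR.
PN = (6.45 − 1) / 6.45 = 5.45 / 6.45 ≈ 0.8450

PN ≈ 0.845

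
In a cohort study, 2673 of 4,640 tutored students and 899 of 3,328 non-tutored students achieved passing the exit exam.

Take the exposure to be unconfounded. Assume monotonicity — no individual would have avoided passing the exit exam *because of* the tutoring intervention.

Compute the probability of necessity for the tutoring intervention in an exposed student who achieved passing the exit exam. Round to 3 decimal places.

p₁ = P(outcome | exposed) = 2673/4640 = 0.57608
p₀ = P(outcome | unexposed) = 899/3328 = 0.27013
Under exogeneity and monotonicity, PN = (p₁ − p₀) / p₁.
PN = (0.57608 − 0.27013) / 0.57608 = 0.30595 / 0.57608 ≈ 0.5311

PN ≈ 0.531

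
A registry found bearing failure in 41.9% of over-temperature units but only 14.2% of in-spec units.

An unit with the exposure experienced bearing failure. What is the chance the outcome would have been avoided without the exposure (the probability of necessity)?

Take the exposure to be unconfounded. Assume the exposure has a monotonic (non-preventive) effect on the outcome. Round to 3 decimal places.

p₁ = 0.419, p₀ = 0.142.
Under exogeneity and monotonicity, PN = (p₁ − p₀) / p₁.
PN = (0.419 − 0.142) / 0.419 = 0.277 / 0.419 ≈ 0.6611

PN ≈ 0.661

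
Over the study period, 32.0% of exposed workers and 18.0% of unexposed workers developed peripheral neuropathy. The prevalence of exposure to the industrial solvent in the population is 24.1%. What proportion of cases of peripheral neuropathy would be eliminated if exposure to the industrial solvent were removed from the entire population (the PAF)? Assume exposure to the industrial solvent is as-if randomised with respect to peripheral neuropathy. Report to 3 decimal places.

PAF ≈ 0.158

p₁ = 0.32, p₀ = 0.18.
Overall risk P(Y=1) = π·p₁ + (1−π)·p₀ = 0.241×0.32 + 0.759×0.18 = 0.21374.
Under exogeneity, PAF = [P(Y=1) − p₀] / P(Y=1).
PAF = (0.21374 − 0.18) / 0.21374 ≈ 0.1579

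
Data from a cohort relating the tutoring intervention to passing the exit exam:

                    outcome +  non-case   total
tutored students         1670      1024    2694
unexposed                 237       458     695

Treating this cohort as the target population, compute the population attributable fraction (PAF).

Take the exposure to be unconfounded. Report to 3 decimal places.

PAF ≈ 0.394

p₁ = P(outcome | exposed) = 1670/2694 = 0.6199
p₀ = P(outcome | unexposed) = 237/695 = 0.34101
Exposure prevalence π = 2694/3389 = 0.79492; overall risk P(Y=1) = 0.5627.
Under exogeneity, PAF = [P(Y=1) − p₀]/P(Y=1).
PAF = (0.5627 − 0.34101) / 0.5627 ≈ 0.3940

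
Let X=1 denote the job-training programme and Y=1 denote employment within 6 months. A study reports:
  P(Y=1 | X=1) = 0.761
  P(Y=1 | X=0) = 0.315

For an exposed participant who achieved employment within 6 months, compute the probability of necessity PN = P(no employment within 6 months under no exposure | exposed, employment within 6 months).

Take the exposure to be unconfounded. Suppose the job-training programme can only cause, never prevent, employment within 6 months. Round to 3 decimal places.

Let p₁ = 0.761, p₀ = 0.315.
Under exogeneity and monotonicity, PN = (p₁ − p₀) / p₁.
PN = (0.761 − 0.315) / 0.761 = 0.446 / 0.761 ≈ 0.5861

PN ≈ 0.586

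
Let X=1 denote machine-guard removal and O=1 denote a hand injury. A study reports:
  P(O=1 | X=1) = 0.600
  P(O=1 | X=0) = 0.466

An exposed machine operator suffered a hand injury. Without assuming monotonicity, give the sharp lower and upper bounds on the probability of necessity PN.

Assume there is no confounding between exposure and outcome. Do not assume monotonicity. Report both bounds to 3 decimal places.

Let p₁ = 0.6, p₀ = 0.466.
Under exogeneity alone the bounds on PN are max{0,(p₁−p₀)/p₁} ≤ PN ≤ min{1,(1−p₀)/p₁}.
  lower = (p₁ − p₀)/p₁ = 0.134 / 0.6 ≈ 0.2233
  upper = min{1, (1 − p₀)/p₁} = 0.534 / 0.6 ≈ 0.8900

0.223 ≤ PN ≤ 0.890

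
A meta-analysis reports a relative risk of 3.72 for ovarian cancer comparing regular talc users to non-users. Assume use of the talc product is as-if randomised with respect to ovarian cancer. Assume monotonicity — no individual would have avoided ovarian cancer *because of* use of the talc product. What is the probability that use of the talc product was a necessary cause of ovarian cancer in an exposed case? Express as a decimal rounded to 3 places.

PN ≈ 0.731

Under exogeneity and monotonicity, PN = (RR − 1) / RR = 1 − 1/RR.
PN = (3.72 − 1) / 3.72 = 2.72 / 3.72 ≈ 0.7312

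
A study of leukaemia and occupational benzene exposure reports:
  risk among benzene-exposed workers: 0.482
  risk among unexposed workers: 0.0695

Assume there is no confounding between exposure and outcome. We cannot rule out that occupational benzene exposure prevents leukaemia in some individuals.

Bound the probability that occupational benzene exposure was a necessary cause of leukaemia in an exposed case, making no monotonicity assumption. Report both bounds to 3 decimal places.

0.856 ≤ PN ≤ 1.000

Let p₁ = 0.482, p₀ = 0.0695.
Under exogeneity alone the bounds on PN are max{0,(p₁−p₀)/p₁} ≤ PN ≤ min{1,(1−p₀)/p₁}.
  lower = (p₁ − p₀)/p₁ = 0.4125 / 0.482 ≈ 0.8558
  upper = min{1, (1 − p₀)/p₁} = 0.9305 / 0.482 ≈ 1.9305 → capped at 1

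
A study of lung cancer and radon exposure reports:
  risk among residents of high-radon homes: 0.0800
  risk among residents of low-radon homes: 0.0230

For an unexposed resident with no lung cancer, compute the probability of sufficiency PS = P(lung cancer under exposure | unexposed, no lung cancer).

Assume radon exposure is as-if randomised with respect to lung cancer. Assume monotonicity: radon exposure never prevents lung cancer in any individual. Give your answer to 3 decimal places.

PS ≈ 0.058

Let p₁ = 0.08, p₀ = 0.023.
Under exogeneity and monotonicity, PS = (p₁ − p₀) / (1 − p₀).
PS = (0.08 − 0.023) / (1 − 0.023) = 0.057 / 0.977 ≈ 0.0583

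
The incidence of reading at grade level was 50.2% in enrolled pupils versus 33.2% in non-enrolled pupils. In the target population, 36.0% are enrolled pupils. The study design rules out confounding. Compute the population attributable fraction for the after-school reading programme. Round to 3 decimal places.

PAF ≈ 0.156

p₁ = 0.502, p₀ = 0.332.
Overall risk P(Y=1) = π·p₁ + (1−π)·p₀ = 0.36×0.502 + 0.64×0.332 = 0.3932.
Under exogeneity, PAF = [P(Y=1) − p₀] / P(Y=1).
PAF = (0.3932 − 0.332) / 0.3932 ≈ 0.1556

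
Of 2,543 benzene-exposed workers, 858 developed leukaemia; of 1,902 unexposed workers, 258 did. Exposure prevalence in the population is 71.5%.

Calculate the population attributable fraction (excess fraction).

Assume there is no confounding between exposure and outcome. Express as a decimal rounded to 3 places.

PAF ≈ 0.515

p₁ = P(outcome | exposed) = 858/2543 = 0.3374
p₀ = P(outcome | unexposed) = 258/1902 = 0.13565
Overall risk P(Y=1) = π·p₁ + (1−π)·p₀ = 0.715×0.3374 + 0.285×0.13565 = 0.2799.
Under exogeneity, PAF = [P(Y=1) − p₀] / P(Y=1).
PAF = (0.2799 − 0.13565) / 0.2799 ≈ 0.5154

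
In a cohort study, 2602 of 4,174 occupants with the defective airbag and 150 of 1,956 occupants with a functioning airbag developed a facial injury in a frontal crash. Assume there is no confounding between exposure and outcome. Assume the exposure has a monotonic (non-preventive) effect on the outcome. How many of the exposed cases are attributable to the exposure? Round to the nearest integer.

about 2282 cases

p₁ = P(outcome | exposed) = 2602/4174 = 0.62338
p₀ = P(outcome | unexposed) = 150/1956 = 0.076687
PN = (p₁ − p₀)/p₁ = (0.62338 − 0.076687) / 0.62338 ≈ 0.87698.
Attributable cases ≈ PN × (exposed cases) = 0.87698 × 2602 ≈ 2281.91.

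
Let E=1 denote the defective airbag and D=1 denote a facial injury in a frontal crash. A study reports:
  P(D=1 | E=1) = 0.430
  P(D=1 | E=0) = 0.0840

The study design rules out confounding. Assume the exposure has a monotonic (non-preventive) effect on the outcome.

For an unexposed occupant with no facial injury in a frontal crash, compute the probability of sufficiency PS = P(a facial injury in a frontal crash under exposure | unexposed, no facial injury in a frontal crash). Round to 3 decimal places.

Let p₁ = 0.43, p₀ = 0.084.
Under exogeneity and monotonicity, PS = (p₁ − p₀) / (1 − p₀).
PS = (0.43 − 0.084) / (1 − 0.084) = 0.346 / 0.916 ≈ 0.3777

PS ≈ 0.378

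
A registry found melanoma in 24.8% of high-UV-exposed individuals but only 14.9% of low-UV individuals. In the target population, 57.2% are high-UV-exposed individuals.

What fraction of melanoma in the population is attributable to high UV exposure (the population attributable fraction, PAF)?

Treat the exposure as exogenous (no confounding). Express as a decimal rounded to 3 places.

PAF ≈ 0.275

p₁ = 0.248, p₀ = 0.149.
Overall risk P(Y=1) = π·p₁ + (1−π)·p₀ = 0.572×0.248 + 0.428×0.149 = 0.20563.
Under exogeneity, PAF = [P(Y=1) − p₀] / P(Y=1).
PAF = (0.20563 − 0.149) / 0.20563 ≈ 0.2754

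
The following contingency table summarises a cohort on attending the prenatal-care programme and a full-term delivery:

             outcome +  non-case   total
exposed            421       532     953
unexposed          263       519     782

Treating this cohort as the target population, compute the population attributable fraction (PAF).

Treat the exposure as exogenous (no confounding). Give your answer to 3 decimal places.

PAF ≈ 0.147

p₁ = P(outcome | exposed) = 421/953 = 0.44176
p₀ = P(outcome | unexposed) = 263/782 = 0.33632
Exposure prevalence π = 953/1735 = 0.54928; overall risk P(Y=1) = 0.39424.
Under exogeneity, PAF = [P(Y=1) − p₀]/P(Y=1).
PAF = (0.39424 − 0.33632) / 0.39424 ≈ 0.1469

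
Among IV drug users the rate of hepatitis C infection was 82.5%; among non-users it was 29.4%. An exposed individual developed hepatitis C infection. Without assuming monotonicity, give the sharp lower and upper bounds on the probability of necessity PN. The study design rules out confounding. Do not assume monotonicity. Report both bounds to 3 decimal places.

p₁ = 0.825, p₀ = 0.294.
Under exogeneity alone the bounds on PN are max{0,(p₁−p₀)/p₁} ≤ PN ≤ min{1,(1−p₀)/p₁}.
  lower = (p₁ − p₀)/p₁ = 0.531 / 0.825 ≈ 0.6436
  upper = min{1, (1 − p₀)/p₁} = 0.706 / 0.825 ≈ 0.8558

0.644 ≤ PN ≤ 0.856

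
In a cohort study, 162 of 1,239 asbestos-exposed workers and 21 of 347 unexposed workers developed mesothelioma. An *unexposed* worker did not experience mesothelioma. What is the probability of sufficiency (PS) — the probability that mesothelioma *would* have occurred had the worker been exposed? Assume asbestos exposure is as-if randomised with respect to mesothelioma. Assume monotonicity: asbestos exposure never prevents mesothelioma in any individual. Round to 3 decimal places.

p₁ = P(outcome | exposed) = 162/1239 = 0.13075
p₀ = P(outcome | unexposed) = 21/347 = 0.060519
Under exogeneity and monotonicity, PS = (p₁ − p₀) / (1 − p₀).
PS = (0.13075 − 0.060519) / (1 − 0.060519) = 0.070232 / 0.93948 ≈ 0.0748

PS ≈ 0.075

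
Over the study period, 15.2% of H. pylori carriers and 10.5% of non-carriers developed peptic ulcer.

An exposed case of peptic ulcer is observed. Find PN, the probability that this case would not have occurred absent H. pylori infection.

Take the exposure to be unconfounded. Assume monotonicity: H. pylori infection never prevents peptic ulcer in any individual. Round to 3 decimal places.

PN ≈ 0.309

p₁ = 0.152, p₀ = 0.105.
Under exogeneity and monotonicity, PN = (p₁ − p₀) / p₁.
PN = (0.152 − 0.105) / 0.152 = 0.047 / 0.152 ≈ 0.3092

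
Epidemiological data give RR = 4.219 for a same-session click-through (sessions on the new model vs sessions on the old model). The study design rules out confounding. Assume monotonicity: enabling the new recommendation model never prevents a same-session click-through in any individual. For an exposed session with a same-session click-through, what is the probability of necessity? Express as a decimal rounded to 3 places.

Under exogeneity and monotonicity, PN = (RR − 1) / RR = 1 − 1/RR.
PN = (4.219 − 1) / 4.219 = 3.219 / 4.219 ≈ 0.7630

PN ≈ 0.763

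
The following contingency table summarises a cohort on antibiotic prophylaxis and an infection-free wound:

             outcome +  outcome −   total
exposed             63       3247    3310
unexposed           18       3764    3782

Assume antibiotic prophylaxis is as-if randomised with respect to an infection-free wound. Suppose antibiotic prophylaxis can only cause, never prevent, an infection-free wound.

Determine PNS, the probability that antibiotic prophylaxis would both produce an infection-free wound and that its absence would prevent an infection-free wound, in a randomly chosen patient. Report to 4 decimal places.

p₁ = P(outcome | exposed) = 63/3310 = 0.019033
p₀ = P(outcome | unexposed) = 18/3782 = 0.0047594
Under exogeneity and monotonicity, PNS = p₁ − p₀.
PNS = 0.019033 − 0.0047594 = 0.014274

PNS ≈ 0.0143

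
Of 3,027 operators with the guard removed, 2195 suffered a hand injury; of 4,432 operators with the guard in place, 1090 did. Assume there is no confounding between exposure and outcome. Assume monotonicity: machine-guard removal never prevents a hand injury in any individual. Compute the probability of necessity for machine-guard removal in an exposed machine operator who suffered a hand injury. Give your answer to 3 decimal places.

PN ≈ 0.661

p₁ = P(outcome | exposed) = 2195/3027 = 0.72514
p₀ = P(outcome | unexposed) = 1090/4432 = 0.24594
Under exogeneity and monotonicity, PN = (p₁ − p₀) / p₁.
PN = (0.72514 − 0.24594) / 0.72514 = 0.4792 / 0.72514 ≈ 0.6608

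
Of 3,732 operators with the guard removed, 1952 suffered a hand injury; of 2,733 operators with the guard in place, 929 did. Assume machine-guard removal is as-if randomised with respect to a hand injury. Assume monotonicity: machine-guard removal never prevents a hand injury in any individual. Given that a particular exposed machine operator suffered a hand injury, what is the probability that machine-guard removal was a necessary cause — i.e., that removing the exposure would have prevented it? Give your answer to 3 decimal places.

PN ≈ 0.350

p₁ = P(outcome | exposed) = 1952/3732 = 0.52304
p₀ = P(outcome | unexposed) = 929/2733 = 0.33992
Under exogeneity and monotonicity, PN = (p₁ − p₀) / p₁.
PN = (0.52304 − 0.33992) / 0.52304 = 0.18312 / 0.52304 ≈ 0.3501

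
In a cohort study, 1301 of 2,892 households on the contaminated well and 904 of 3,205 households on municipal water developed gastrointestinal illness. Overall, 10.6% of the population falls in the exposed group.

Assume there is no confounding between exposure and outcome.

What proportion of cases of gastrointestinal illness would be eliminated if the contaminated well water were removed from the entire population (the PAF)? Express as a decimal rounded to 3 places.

PAF ≈ 0.059

p₁ = P(outcome | exposed) = 1301/2892 = 0.44986
p₀ = P(outcome | unexposed) = 904/3205 = 0.28206
Overall risk P(Y=1) = π·p₁ + (1−π)·p₀ = 0.106×0.44986 + 0.894×0.28206 = 0.29985.
Under exogeneity, PAF = [P(Y=1) − p₀] / P(Y=1).
PAF = (0.29985 − 0.28206) / 0.29985 ≈ 0.0593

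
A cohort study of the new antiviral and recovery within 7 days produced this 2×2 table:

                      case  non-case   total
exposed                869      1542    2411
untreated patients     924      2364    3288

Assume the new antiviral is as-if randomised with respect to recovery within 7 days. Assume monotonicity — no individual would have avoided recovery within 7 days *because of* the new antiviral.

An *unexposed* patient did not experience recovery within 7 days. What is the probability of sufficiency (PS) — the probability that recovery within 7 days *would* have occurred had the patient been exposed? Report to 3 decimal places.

PS ≈ 0.110

p₁ = P(outcome | exposed) = 869/2411 = 0.36043
p₀ = P(outcome | unexposed) = 924/3288 = 0.28102
Under exogeneity and monotonicity, PS = (p₁ − p₀)/(1 − p₀).
PS = (0.36043 − 0.28102) / 0.71898 ≈ 0.1104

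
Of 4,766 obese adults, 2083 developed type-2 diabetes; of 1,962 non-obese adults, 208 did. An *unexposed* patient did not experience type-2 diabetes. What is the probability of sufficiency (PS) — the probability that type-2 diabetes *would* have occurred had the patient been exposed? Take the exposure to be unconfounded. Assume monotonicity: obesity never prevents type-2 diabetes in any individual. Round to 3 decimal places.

PS ≈ 0.370

p₁ = P(outcome | exposed) = 2083/4766 = 0.43705
p₀ = P(outcome | unexposed) = 208/1962 = 0.10601
Under exogeneity and monotonicity, PS = (p₁ − p₀) / (1 − p₀).
PS = (0.43705 − 0.10601) / (1 − 0.10601) = 0.33104 / 0.89399 ≈ 0.3703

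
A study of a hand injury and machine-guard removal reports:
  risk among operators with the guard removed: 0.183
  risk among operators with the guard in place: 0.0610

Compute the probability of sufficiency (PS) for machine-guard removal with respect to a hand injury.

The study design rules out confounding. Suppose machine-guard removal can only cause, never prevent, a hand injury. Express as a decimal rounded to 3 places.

PS ≈ 0.130

Let p₁ = 0.183, p₀ = 0.061.
Under exogeneity and monotonicity, PS = (p₁ − p₀) / (1 − p₀).
PS = (0.183 − 0.061) / (1 − 0.061) = 0.122 / 0.939 ≈ 0.1299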